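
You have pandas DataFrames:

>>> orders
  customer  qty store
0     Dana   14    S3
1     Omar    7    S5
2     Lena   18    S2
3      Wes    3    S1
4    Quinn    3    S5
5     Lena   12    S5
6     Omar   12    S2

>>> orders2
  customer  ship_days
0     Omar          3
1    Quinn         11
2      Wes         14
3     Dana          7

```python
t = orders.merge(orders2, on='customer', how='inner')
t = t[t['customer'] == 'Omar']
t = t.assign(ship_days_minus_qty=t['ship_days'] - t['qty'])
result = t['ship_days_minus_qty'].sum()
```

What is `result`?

-13

merge on 'customer' (how='inner') → 5 rows:
  customer  qty store  ship_days
0     Dana   14    S3          7
1     Omar    7    S5          3
2      Wes    3    S1         14
3    Quinn    3    S5         11
4     Omar   12    S2          3
filter rows where customer == 'Omar':
  customer  qty store  ship_days
1     Omar    7    S5          3
4     Omar   12    S2          3
add column ship_days_minus_qty = t['ship_days'] - t['qty']:
  customer  qty store  ship_days  ship_days_minus_qty
1     Omar    7    S5          3                   -4
4     Omar   12    S2          3                   -9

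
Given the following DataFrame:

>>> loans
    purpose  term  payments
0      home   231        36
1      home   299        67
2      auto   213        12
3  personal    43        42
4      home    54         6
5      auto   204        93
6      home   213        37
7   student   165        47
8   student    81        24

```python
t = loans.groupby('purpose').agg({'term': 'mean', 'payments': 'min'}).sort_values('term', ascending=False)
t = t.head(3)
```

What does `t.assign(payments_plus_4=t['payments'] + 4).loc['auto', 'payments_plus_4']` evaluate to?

16

group by purpose: mean(term), min(payments):
            term  payments
purpose                   
auto      208.50        12
home      199.25         6
personal   43.00        42
student   123.00        24
sort by term descending:
            term  payments
purpose                   
auto      208.50        12
home      199.25         6
student   123.00        24
personal   43.00        42
take first 3 rows:
           term  payments
purpose                  
auto     208.50        12
home     199.25         6
student  123.00        24
add column payments_plus_4 = t['payments'] + 4:
           term  payments  payments_plus_4
purpose                                   
auto     208.50        12               16
home     199.25         6               10
student  123.00        24               28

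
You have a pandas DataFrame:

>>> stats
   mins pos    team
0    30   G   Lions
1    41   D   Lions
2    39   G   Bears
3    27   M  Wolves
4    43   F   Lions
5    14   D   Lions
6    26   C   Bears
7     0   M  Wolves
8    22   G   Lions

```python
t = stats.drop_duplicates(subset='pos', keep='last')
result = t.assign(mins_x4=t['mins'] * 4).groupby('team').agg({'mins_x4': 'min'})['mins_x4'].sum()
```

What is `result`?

drop duplicate pos (keep=last):
   mins pos    team
4    43   F   Lions
5    14   D   Lions
6    26   C   Bears
7     0   M  Wolves
8    22   G   Lions
add column mins_x4 = t['mins'] * 4:
   mins pos    team  mins_x4
4    43   F   Lions      172
5    14   D   Lions       56
6    26   C   Bears      104
7     0   M  Wolves        0
8    22   G   Lions       88
group by team, min of mins_x4:
        mins_x4
team           
Bears       104
Lions        56
Wolves        0
Finally, sum of column 'mins_x4' = 160.

160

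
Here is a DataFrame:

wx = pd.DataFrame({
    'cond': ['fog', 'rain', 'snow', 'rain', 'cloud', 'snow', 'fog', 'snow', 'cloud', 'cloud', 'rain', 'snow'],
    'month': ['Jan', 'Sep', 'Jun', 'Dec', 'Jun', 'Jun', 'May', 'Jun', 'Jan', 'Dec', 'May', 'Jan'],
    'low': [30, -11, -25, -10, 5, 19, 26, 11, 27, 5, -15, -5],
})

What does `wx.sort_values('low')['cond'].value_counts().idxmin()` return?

sort by low:
     cond month  low
2    snow   Jun  -25
10   rain   May  -15
1    rain   Sep  -11
3    rain   Dec  -10
11   snow   Jan   -5
4   cloud   Jun    5
9   cloud   Dec    5
7    snow   Jun   11
5    snow   Jun   19
6     fog   May   26
8   cloud   Jan   27
0     fog   Jan   30
value_counts of cond:
cond
snow     4
rain     3
cloud    3
fog      2
Name: count, dtype: int64
The label with the smallest value is fog.

fog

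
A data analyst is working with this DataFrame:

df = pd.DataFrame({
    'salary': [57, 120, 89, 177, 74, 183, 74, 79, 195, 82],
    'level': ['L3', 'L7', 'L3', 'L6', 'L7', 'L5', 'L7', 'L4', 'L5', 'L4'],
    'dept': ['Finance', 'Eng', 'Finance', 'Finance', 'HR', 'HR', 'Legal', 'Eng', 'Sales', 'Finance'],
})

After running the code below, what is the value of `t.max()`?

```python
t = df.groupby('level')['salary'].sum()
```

378

group by level, sum of salary:
level
L3    146
L4    161
L5    378
L6    177
L7    268
Name: salary, dtype: int64
max of the resulting series → 378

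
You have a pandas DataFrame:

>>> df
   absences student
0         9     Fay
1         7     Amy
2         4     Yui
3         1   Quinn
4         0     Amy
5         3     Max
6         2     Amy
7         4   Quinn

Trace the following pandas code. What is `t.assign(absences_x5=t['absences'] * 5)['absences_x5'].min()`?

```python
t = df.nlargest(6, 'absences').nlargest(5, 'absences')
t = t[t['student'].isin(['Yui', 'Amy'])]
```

20

take 6 rows with largest absences:
   absences student
0         9     Fay
1         7     Amy
2         4     Yui
7         4   Quinn
5         3     Max
6         2     Amy
take 5 rows with largest absences:
   absences student
0         9     Fay
1         7     Amy
2         4     Yui
7         4   Quinn
5         3     Max
filter rows where student in ['Yui', 'Amy']:
   absences student
1         7     Amy
2         4     Yui
add column absences_x5 = t['absences'] * 5:
   absences student  absences_x5
1         7     Amy           35
2         4     Yui           20
So min() = 20.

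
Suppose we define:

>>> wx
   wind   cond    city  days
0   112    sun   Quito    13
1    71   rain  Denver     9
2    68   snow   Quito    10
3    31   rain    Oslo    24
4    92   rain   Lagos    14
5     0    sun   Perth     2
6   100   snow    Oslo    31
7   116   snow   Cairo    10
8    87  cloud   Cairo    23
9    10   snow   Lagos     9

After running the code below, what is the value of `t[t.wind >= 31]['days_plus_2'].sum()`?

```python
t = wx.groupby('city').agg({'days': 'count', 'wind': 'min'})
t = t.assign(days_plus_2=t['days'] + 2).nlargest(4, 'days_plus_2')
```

group by city: count(days), min(wind):
        days  wind
city              
Cairo      2    87
Denver     1    71
Lagos      2    10
Oslo       2    31
Perth      1     0
Quito      2    68
add column days_plus_2 = t['days'] + 2:
        days  wind  days_plus_2
city                           
Cairo      2    87            4
Denver     1    71            3
Lagos      2    10            4
Oslo       2    31            4
Perth      1     0            3
Quito      2    68            4
take 4 rows with largest days_plus_2:
       days  wind  days_plus_2
city                          
Cairo     2    87            4
Lagos     2    10            4
Oslo      2    31            4
Quito     2    68            4
filter rows where wind >= 31:
       days  wind  days_plus_2
city                          
Cairo     2    87            4
Oslo      2    31            4
Quito     2    68            4

12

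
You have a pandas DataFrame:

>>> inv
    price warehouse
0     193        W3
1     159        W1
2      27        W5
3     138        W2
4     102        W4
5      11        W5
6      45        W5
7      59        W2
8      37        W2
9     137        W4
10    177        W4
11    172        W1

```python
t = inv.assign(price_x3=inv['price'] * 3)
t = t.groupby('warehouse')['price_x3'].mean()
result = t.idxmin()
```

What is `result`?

W5

add column price_x3 = inv['price'] * 3:
    price warehouse  price_x3
0     193        W3       579
1     159        W1       477
2      27        W5        81
3     138        W2       414
4     102        W4       306
5      11        W5        33
6      45        W5       135
7      59        W2       177
8      37        W2       111
9     137        W4       411
10    177        W4       531
11    172        W1       516
group by warehouse, mean of price_x3:
warehouse
W1    496.5
W2    234.0
W3    579.0
W4    416.0
W5     83.0
Name: price_x3, dtype: float64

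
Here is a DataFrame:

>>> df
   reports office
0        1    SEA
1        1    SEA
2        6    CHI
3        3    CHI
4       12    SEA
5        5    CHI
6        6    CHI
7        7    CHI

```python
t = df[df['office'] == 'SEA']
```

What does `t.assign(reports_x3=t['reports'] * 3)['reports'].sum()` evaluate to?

14

filter rows where office == 'SEA':
   reports office
0        1    SEA
1        1    SEA
4       12    SEA
add column reports_x3 = t['reports'] * 3:
   reports office  reports_x3
0        1    SEA           3
1        1    SEA           3
4       12    SEA          36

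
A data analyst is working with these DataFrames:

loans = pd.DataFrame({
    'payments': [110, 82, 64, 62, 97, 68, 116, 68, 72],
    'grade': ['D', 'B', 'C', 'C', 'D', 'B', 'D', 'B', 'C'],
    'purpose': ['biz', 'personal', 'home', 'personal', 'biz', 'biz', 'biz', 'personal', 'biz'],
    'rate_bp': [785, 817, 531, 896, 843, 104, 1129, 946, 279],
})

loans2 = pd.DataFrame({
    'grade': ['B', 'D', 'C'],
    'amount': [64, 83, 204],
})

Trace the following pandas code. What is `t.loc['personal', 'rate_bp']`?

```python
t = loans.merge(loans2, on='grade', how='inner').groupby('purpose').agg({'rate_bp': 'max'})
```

946

merge on 'grade' (how='inner') → 9 rows:
   payments grade   purpose  rate_bp  amount
0       110     D       biz      785      83
1        82     B  personal      817      64
2        64     C      home      531     204
3        62     C  personal      896     204
4        97     D       biz      843      83
5        68     B       biz      104      64
6       116     D       biz     1129      83
7        68     B  personal      946      64
8        72     C       biz      279     204
group by purpose, max of rate_bp:
          rate_bp
purpose          
biz          1129
home          531
personal      946
Hence 946.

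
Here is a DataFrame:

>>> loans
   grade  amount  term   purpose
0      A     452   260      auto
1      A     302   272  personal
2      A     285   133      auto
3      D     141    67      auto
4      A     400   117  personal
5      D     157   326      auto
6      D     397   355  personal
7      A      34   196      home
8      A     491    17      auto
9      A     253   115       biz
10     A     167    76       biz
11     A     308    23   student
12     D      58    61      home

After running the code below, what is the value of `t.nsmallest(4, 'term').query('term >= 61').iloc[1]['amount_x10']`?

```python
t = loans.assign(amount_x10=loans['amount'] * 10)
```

add column amount_x10 = loans['amount'] * 10:
   grade  amount  term   purpose  amount_x10
0      A     452   260      auto        4520
1      A     302   272  personal        3020
2      A     285   133      auto        2850
3      D     141    67      auto        1410
4      A     400   117  personal        4000
5      D     157   326      auto        1570
6      D     397   355  personal        3970
7      A      34   196      home         340
8      A     491    17      auto        4910
9      A     253   115       biz        2530
10     A     167    76       biz        1670
11     A     308    23   student        3080
12     D      58    61      home         580
take 4 rows with smallest term:
   grade  amount  term  purpose  amount_x10
8      A     491    17     auto        4910
11     A     308    23  student        3080
12     D      58    61     home         580
3      D     141    67     auto        1410
filter rows where term >= 61:
   grade  amount  term purpose  amount_x10
12     D      58    61    home         580
3      D     141    67    auto        1410
Hence 1410.

1410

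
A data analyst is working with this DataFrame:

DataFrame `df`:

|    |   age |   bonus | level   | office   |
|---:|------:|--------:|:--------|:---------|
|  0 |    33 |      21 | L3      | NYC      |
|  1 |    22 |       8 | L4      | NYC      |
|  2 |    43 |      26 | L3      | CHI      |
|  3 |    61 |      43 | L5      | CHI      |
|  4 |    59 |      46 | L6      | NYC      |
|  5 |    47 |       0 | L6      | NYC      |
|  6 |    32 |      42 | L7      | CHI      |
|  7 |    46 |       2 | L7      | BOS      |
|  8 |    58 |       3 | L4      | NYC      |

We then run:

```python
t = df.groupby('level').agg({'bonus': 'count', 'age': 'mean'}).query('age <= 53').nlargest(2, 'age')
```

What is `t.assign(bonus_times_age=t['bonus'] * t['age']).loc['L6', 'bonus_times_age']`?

106.0

group by level: count(bonus), mean(age):
       bonus   age
level             
L3         2  38.0
L4         2  40.0
L5         1  61.0
L6         2  53.0
L7         2  39.0
filter rows where age <= 53:
       bonus   age
level             
L3         2  38.0
L4         2  40.0
L6         2  53.0
L7         2  39.0
take 2 rows with largest age:
       bonus   age
level             
L6         2  53.0
L4         2  40.0
add column bonus_times_age = t['bonus'] * t['age']:
       bonus   age  bonus_times_age
level                              
L6         2  53.0            106.0
L4         2  40.0             80.0
Then the value at row 'L6', column 'bonus_times_age': 106.0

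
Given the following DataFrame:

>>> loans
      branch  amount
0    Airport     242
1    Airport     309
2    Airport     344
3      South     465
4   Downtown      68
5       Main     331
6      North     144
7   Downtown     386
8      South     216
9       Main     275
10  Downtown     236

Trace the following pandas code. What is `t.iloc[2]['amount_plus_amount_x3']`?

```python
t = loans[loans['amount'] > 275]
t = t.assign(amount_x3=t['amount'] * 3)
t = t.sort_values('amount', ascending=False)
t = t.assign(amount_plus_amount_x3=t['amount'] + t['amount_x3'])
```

filter rows where amount > 275:
     branch  amount
1   Airport     309
2   Airport     344
3     South     465
5      Main     331
7  Downtown     386
add column amount_x3 = t['amount'] * 3:
     branch  amount  amount_x3
1   Airport     309        927
2   Airport     344       1032
3     South     465       1395
5      Main     331        993
7  Downtown     386       1158
sort by amount descending:
     branch  amount  amount_x3
3     South     465       1395
7  Downtown     386       1158
2   Airport     344       1032
5      Main     331        993
1   Airport     309        927
add column amount_plus_amount_x3 = t['amount'] + t['amount_x3']:
     branch  amount  amount_x3  amount_plus_amount_x3
3     South     465       1395                   1860
7  Downtown     386       1158                   1544
2   Airport     344       1032                   1376
5      Main     331        993                   1324
1   Airport     309        927                   1236
The value at position 2, column 'amount_plus_amount_x3' is 1376.

1376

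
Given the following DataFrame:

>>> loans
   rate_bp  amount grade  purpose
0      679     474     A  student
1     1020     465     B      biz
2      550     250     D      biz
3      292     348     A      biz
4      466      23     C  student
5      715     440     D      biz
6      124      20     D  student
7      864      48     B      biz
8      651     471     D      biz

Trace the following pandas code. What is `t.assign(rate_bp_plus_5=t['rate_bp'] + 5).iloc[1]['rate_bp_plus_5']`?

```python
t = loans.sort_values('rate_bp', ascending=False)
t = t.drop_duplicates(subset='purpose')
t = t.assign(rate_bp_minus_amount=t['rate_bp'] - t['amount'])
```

684

sort by rate_bp descending:
   rate_bp  amount grade  purpose
1     1020     465     B      biz
7      864      48     B      biz
5      715     440     D      biz
0      679     474     A  student
8      651     471     D      biz
2      550     250     D      biz
4      466      23     C  student
3      292     348     A      biz
6      124      20     D  student
drop duplicate purpose (keep=first):
   rate_bp  amount grade  purpose
1     1020     465     B      biz
0      679     474     A  student
add column rate_bp_minus_amount = t['rate_bp'] - t['amount']:
   rate_bp  amount grade  purpose  rate_bp_minus_amount
1     1020     465     B      biz                   555
0      679     474     A  student                   205
add column rate_bp_plus_5 = t['rate_bp'] + 5:
   rate_bp  amount grade  purpose  rate_bp_minus_amount  rate_bp_plus_5
1     1020     465     B      biz                   555            1025
0      679     474     A  student                   205             684
Taking the value at position 1, column 'rate_bp_plus_5' gives 684.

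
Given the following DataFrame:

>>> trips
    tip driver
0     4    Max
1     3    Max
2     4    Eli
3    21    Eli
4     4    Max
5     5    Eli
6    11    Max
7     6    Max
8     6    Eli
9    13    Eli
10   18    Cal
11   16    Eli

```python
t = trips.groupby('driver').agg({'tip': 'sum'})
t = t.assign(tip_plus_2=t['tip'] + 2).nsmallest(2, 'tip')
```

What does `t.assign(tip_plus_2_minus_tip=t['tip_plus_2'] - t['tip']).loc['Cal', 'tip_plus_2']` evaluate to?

group by driver, sum of tip:
        tip
driver     
Cal      18
Eli      65
Max      28
add column tip_plus_2 = t['tip'] + 2:
        tip  tip_plus_2
driver                 
Cal      18          20
Eli      65          67
Max      28          30
take 2 rows with smallest tip:
        tip  tip_plus_2
driver                 
Cal      18          20
Max      28          30
add column tip_plus_2_minus_tip = t['tip_plus_2'] - t['tip']:
        tip  tip_plus_2  tip_plus_2_minus_tip
driver                                       
Cal      18          20                     2
Max      28          30                     2
Hence 20.

20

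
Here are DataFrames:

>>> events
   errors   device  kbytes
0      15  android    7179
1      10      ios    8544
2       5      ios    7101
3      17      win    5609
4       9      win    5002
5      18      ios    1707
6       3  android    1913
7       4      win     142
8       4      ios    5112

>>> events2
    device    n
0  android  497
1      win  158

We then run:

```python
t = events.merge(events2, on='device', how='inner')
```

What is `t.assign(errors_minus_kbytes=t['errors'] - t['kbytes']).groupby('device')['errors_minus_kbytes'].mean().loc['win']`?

-3574.33333333

merge on 'device' (how='inner') → 5 rows:
   errors   device  kbytes    n
0      15  android    7179  497
1      17      win    5609  158
2       9      win    5002  158
3       3  android    1913  497
4       4      win     142  158
add column errors_minus_kbytes = t['errors'] - t['kbytes']:
   errors   device  kbytes    n  errors_minus_kbytes
0      15  android    7179  497                -7164
1      17      win    5609  158                -5592
2       9      win    5002  158                -4993
3       3  android    1913  497                -1910
4       4      win     142  158                 -138
group by device, mean of errors_minus_kbytes:
device
android   -4537.000000
win       -3574.333333
Name: errors_minus_kbytes, dtype: float64
Reading off the value at index 'win', we get -3574.33333333.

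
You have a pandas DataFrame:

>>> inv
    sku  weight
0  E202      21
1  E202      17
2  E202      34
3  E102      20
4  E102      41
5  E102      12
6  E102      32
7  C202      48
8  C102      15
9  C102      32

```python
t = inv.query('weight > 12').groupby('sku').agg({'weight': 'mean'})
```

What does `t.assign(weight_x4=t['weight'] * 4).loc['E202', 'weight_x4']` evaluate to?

filter rows where weight > 12:
    sku  weight
0  E202      21
1  E202      17
2  E202      34
3  E102      20
4  E102      41
6  E102      32
7  C202      48
8  C102      15
9  C102      32
group by sku, mean of weight:
      weight
sku         
C102    23.5
C202    48.0
E102    31.0
E202    24.0
add column weight_x4 = t['weight'] * 4:
      weight  weight_x4
sku                    
C102    23.5       94.0
C202    48.0      192.0
E102    31.0      124.0
E202    24.0       96.0
So loc['E202', 'weight_x4'] = 96.0.

96.0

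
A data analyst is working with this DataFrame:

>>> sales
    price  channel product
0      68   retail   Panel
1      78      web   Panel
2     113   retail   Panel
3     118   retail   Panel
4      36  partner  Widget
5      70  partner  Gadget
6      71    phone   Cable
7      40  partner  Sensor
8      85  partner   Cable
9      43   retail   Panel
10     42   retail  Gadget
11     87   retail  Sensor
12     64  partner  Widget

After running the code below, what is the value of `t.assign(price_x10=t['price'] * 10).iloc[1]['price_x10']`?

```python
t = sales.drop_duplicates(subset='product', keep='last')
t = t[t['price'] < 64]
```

420

drop duplicate product (keep=last):
    price  channel product
8      85  partner   Cable
9      43   retail   Panel
10     42   retail  Gadget
11     87   retail  Sensor
12     64  partner  Widget
filter rows where price < 64:
    price channel product
9      43  retail   Panel
10     42  retail  Gadget
add column price_x10 = t['price'] * 10:
    price channel product  price_x10
9      43  retail   Panel        430
10     42  retail  Gadget        420
Then the value at position 1, column 'price_x10': 420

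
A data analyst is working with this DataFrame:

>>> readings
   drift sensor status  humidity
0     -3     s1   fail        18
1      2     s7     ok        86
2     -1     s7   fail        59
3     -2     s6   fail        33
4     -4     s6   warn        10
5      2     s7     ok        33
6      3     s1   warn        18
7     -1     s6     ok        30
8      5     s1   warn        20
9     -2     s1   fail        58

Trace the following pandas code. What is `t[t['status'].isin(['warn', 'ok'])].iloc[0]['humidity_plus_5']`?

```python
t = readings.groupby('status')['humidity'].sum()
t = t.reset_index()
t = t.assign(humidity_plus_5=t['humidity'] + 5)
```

group by status, sum of humidity:
status
fail    168
ok      149
warn     48
Name: humidity, dtype: int64
reset_index():
  status  humidity
0   fail       168
1     ok       149
2   warn        48
add column humidity_plus_5 = t['humidity'] + 5:
  status  humidity  humidity_plus_5
0   fail       168              173
1     ok       149              154
2   warn        48               53
filter rows where status in ['warn', 'ok']:
  status  humidity  humidity_plus_5
1     ok       149              154
2   warn        48               53
Hence 154.

154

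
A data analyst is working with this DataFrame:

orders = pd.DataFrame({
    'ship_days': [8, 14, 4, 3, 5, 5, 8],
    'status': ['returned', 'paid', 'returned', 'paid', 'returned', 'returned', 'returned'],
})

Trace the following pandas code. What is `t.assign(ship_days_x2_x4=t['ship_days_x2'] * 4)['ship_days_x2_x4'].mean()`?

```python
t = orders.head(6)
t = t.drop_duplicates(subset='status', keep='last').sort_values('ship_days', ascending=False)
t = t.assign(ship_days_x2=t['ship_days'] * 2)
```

take first 6 rows:
   ship_days    status
0          8  returned
1         14      paid
2          4  returned
3          3      paid
4          5  returned
5          5  returned
drop duplicate status (keep=last):
   ship_days    status
3          3      paid
5          5  returned
sort by ship_days descending:
   ship_days    status
5          5  returned
3          3      paid
add column ship_days_x2 = t['ship_days'] * 2:
   ship_days    status  ship_days_x2
5          5  returned            10
3          3      paid             6
add column ship_days_x2_x4 = t['ship_days_x2'] * 4:
   ship_days    status  ship_days_x2  ship_days_x2_x4
5          5  returned            10               40
3          3      paid             6               24
So mean() = 32.0.

32.0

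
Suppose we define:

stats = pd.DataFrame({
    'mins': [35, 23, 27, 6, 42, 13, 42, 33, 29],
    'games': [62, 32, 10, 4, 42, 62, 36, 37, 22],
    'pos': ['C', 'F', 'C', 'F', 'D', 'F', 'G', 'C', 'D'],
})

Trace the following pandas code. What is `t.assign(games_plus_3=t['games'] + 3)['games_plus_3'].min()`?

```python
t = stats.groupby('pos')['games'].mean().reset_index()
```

35.0

group by pos, mean of games:
pos
C    36.333333
D    32.000000
F    32.666667
G    36.000000
Name: games, dtype: float64
reset_index():
  pos      games
0   C  36.333333
1   D  32.000000
2   F  32.666667
3   G  36.000000
add column games_plus_3 = t['games'] + 3:
  pos      games  games_plus_3
0   C  36.333333     39.333333
1   D  32.000000     35.000000
2   F  32.666667     35.666667
3   G  36.000000     39.000000
So min() = 35.0.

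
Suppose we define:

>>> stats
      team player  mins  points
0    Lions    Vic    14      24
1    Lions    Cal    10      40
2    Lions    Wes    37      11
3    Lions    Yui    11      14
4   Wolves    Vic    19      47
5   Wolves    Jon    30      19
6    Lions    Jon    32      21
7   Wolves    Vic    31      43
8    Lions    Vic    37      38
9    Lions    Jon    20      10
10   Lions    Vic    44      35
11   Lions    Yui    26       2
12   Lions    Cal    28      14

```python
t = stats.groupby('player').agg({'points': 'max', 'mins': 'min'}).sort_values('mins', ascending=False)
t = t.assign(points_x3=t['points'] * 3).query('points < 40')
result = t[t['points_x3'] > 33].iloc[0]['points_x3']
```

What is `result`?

63

group by player: max(points), min(mins):
        points  mins
player              
Cal         40    10
Jon         21    20
Vic         47    14
Wes         11    37
Yui         14    11
sort by mins descending:
        points  mins
player              
Wes         11    37
Jon         21    20
Vic         47    14
Yui         14    11
Cal         40    10
add column points_x3 = t['points'] * 3:
        points  mins  points_x3
player                         
Wes         11    37         33
Jon         21    20         63
Vic         47    14        141
Yui         14    11         42
Cal         40    10        120
filter rows where points < 40:
        points  mins  points_x3
player                         
Wes         11    37         33
Jon         21    20         63
Yui         14    11         42
filter rows where points_x3 > 33:
        points  mins  points_x3
player                         
Jon         21    20         63
Yui         14    11         42
The value at position 0, column 'points_x3' is 63.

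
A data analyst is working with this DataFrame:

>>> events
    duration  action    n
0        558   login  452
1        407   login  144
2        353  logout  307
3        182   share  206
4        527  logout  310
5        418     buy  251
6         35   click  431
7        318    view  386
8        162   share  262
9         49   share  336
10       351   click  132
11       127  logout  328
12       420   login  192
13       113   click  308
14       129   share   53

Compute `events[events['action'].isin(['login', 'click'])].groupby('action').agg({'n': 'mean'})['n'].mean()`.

filter rows where action in ['login', 'click']:
    duration action    n
0        558  login  452
1        407  login  144
6         35  click  431
10       351  click  132
12       420  login  192
13       113  click  308
group by action, mean of n:
                 n
action            
click   290.333333
login   262.666667

276.5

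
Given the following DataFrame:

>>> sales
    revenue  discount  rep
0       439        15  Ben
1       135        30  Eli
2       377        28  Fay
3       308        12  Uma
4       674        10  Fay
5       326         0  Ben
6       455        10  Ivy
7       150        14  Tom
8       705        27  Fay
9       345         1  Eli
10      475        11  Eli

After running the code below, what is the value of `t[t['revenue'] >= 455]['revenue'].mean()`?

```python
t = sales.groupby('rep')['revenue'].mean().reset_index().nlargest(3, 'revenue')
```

520.166666667

group by rep, mean of revenue:
rep
Ben    382.500000
Eli    318.333333
Fay    585.333333
Ivy    455.000000
Tom    150.000000
Uma    308.000000
Name: revenue, dtype: float64
reset_index():
   rep     revenue
0  Ben  382.500000
1  Eli  318.333333
2  Fay  585.333333
3  Ivy  455.000000
4  Tom  150.000000
5  Uma  308.000000
take 3 rows with largest revenue:
   rep     revenue
2  Fay  585.333333
3  Ivy  455.000000
0  Ben  382.500000
filter rows where revenue >= 455:
   rep     revenue
2  Fay  585.333333
3  Ivy  455.000000
Finally, mean of column 'revenue' = 520.166666667.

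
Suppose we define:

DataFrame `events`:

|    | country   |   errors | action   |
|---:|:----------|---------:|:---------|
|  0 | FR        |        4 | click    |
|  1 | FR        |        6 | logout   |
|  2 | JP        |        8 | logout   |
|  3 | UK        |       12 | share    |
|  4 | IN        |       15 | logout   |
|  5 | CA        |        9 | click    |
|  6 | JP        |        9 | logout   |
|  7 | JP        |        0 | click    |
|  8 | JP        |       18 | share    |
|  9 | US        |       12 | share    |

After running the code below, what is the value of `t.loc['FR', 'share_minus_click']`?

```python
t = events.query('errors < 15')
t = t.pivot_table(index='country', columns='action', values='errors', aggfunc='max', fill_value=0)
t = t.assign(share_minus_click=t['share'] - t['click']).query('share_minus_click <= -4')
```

-4

filter rows where errors < 15:
  country  errors  action
0      FR       4   click
1      FR       6  logout
2      JP       8  logout
3      UK      12   share
5      CA       9   click
6      JP       9  logout
7      JP       0   click
9      US      12   share
pivot: rows=country, cols=action, max(errors):
action   click  logout  share
country                      
CA           9       0      0
FR           4       6      0
JP           0       9      0
UK           0       0     12
US           0       0     12
add column share_minus_click = t['share'] - t['click']:
action   click  logout  share  share_minus_click
country                                         
CA           9       0      0                 -9
FR           4       6      0                 -4
JP           0       9      0                  0
UK           0       0     12                 12
US           0       0     12                 12
filter rows where share_minus_click <= -4:
action   click  logout  share  share_minus_click
country                                         
CA           9       0      0                 -9
FR           4       6      0                 -4
The value at row 'FR', column 'share_minus_click' is -4.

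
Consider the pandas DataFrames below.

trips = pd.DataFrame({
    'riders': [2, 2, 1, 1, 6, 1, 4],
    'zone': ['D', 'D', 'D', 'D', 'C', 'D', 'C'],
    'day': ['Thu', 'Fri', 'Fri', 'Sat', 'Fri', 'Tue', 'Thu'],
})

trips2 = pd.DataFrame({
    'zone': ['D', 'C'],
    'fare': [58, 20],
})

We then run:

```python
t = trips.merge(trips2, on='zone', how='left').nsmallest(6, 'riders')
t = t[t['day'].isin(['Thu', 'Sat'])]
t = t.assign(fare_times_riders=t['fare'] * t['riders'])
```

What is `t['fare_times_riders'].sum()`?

merge on 'zone' (how='left') → 7 rows:
   riders zone  day  fare
0       2    D  Thu    58
1       2    D  Fri    58
2       1    D  Fri    58
3       1    D  Sat    58
4       6    C  Fri    20
5       1    D  Tue    58
6       4    C  Thu    20
take 6 rows with smallest riders:
   riders zone  day  fare
2       1    D  Fri    58
3       1    D  Sat    58
5       1    D  Tue    58
0       2    D  Thu    58
1       2    D  Fri    58
6       4    C  Thu    20
filter rows where day in ['Thu', 'Sat']:
   riders zone  day  fare
3       1    D  Sat    58
0       2    D  Thu    58
6       4    C  Thu    20
add column fare_times_riders = t['fare'] * t['riders']:
   riders zone  day  fare  fare_times_riders
3       1    D  Sat    58                 58
0       2    D  Thu    58                116
6       4    C  Thu    20                 80
Finally, sum of column 'fare_times_riders' = 254.

254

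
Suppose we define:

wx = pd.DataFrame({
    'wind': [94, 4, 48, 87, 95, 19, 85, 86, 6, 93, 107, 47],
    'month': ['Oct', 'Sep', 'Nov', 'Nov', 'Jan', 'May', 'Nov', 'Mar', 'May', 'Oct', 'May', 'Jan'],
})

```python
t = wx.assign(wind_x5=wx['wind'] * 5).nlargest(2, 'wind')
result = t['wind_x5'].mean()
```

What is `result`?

add column wind_x5 = wx['wind'] * 5:
    wind month  wind_x5
0     94   Oct      470
1      4   Sep       20
2     48   Nov      240
3     87   Nov      435
4     95   Jan      475
5     19   May       95
6     85   Nov      425
7     86   Mar      430
8      6   May       30
9     93   Oct      465
10   107   May      535
11    47   Jan      235
take 2 rows with largest wind:
    wind month  wind_x5
10   107   May      535
4     95   Jan      475

505.0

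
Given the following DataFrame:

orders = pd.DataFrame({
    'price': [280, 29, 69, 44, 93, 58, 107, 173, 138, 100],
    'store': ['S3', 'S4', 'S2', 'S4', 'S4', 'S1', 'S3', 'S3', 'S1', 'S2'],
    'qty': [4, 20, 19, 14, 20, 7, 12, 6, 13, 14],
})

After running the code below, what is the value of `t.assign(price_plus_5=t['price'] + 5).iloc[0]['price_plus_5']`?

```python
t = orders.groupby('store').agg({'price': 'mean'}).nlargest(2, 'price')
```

group by store, mean of price:
            price
store            
S1      98.000000
S2      84.500000
S3     186.666667
S4      55.333333
take 2 rows with largest price:
            price
store            
S3     186.666667
S1      98.000000
add column price_plus_5 = t['price'] + 5:
            price  price_plus_5
store                          
S3     186.666667    191.666667
S1      98.000000    103.000000
Then the value at position 0, column 'price_plus_5': 191.666666667

191.666666667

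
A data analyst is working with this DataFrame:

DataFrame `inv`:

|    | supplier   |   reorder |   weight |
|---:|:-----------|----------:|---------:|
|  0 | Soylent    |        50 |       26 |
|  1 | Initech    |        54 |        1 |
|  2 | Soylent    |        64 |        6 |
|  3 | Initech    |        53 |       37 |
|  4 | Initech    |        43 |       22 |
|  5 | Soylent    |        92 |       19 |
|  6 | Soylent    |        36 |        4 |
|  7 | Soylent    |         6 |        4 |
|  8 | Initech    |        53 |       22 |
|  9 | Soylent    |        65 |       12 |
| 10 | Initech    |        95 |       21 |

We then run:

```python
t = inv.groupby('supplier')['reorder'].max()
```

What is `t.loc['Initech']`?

group by supplier, max of reorder:
supplier
Initech    95
Soylent    92
Name: reorder, dtype: int64
The value at index 'Initech' is 95.

95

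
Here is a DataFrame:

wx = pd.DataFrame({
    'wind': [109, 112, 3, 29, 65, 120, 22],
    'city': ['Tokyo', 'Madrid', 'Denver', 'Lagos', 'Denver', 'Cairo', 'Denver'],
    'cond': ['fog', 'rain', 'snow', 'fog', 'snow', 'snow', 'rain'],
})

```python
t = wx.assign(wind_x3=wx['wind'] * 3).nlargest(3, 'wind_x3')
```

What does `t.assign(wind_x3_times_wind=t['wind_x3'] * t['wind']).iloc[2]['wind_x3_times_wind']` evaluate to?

add column wind_x3 = wx['wind'] * 3:
   wind    city  cond  wind_x3
0   109   Tokyo   fog      327
1   112  Madrid  rain      336
2     3  Denver  snow        9
3    29   Lagos   fog       87
4    65  Denver  snow      195
5   120   Cairo  snow      360
6    22  Denver  rain       66
take 3 rows with largest wind_x3:
   wind    city  cond  wind_x3
5   120   Cairo  snow      360
1   112  Madrid  rain      336
0   109   Tokyo   fog      327
add column wind_x3_times_wind = t['wind_x3'] * t['wind']:
   wind    city  cond  wind_x3  wind_x3_times_wind
5   120   Cairo  snow      360               43200
1   112  Madrid  rain      336               37632
0   109   Tokyo   fog      327               35643
So iloc[2]['wind_x3_times_wind'] = 35643.

35643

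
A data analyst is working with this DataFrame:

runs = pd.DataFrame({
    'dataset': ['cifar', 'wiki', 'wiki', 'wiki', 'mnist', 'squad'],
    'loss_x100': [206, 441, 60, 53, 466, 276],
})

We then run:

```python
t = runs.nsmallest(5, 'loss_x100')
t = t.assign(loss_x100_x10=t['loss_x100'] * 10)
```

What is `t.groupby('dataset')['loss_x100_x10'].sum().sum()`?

take 5 rows with smallest loss_x100:
  dataset  loss_x100
3    wiki         53
2    wiki         60
0   cifar        206
5   squad        276
1    wiki        441
add column loss_x100_x10 = t['loss_x100'] * 10:
  dataset  loss_x100  loss_x100_x10
3    wiki         53            530
2    wiki         60            600
0   cifar        206           2060
5   squad        276           2760
1    wiki        441           4410
group by dataset, sum of loss_x100_x10:
dataset
cifar    2060
squad    2760
wiki     5540
Name: loss_x100_x10, dtype: int64
Finally, sum of the resulting series = 10360.

10360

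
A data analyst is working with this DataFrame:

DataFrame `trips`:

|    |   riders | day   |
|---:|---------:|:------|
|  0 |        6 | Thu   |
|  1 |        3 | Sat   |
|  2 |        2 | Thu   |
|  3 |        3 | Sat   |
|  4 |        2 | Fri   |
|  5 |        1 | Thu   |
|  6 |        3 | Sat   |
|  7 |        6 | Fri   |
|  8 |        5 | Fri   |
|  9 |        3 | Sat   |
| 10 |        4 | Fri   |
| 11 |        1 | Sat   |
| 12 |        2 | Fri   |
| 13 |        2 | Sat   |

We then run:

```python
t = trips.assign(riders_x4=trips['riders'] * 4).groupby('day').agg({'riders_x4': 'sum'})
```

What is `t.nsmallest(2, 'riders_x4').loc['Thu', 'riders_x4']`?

36

add column riders_x4 = trips['riders'] * 4:
    riders  day  riders_x4
0        6  Thu         24
1        3  Sat         12
2        2  Thu          8
3        3  Sat         12
4        2  Fri          8
5        1  Thu          4
6        3  Sat         12
7        6  Fri         24
8        5  Fri         20
9        3  Sat         12
10       4  Fri         16
11       1  Sat          4
12       2  Fri          8
13       2  Sat          8
group by day, sum of riders_x4:
     riders_x4
day           
Fri         76
Sat         60
Thu         36
take 2 rows with smallest riders_x4:
     riders_x4
day           
Thu         36
Sat         60
The value at row 'Thu', column 'riders_x4' is 36.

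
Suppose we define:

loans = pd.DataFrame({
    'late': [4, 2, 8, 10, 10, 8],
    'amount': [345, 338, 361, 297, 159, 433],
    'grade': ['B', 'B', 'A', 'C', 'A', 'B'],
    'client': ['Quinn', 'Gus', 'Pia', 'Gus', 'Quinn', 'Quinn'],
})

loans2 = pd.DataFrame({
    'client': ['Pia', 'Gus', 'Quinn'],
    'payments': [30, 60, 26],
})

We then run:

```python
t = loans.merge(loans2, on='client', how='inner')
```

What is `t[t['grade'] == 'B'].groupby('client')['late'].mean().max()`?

6.0

merge on 'client' (how='inner') → 6 rows:
   late  amount grade client  payments
0     4     345     B  Quinn        26
1     2     338     B    Gus        60
2     8     361     A    Pia        30
3    10     297     C    Gus        60
4    10     159     A  Quinn        26
5     8     433     B  Quinn        26
filter rows where grade == 'B':
   late  amount grade client  payments
0     4     345     B  Quinn        26
1     2     338     B    Gus        60
5     8     433     B  Quinn        26
group by client, mean of late:
client
Gus      2.0
Quinn    6.0
Name: late, dtype: float64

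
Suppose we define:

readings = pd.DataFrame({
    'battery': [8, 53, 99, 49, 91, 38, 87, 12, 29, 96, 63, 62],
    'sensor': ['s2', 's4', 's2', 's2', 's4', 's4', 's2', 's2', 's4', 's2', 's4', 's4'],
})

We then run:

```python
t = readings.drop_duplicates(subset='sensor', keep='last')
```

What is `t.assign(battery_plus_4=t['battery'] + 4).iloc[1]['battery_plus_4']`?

drop duplicate sensor (keep=last):
    battery sensor
9        96     s2
11       62     s4
add column battery_plus_4 = t['battery'] + 4:
    battery sensor  battery_plus_4
9        96     s2             100
11       62     s4              66
Then the value at position 1, column 'battery_plus_4': 66

66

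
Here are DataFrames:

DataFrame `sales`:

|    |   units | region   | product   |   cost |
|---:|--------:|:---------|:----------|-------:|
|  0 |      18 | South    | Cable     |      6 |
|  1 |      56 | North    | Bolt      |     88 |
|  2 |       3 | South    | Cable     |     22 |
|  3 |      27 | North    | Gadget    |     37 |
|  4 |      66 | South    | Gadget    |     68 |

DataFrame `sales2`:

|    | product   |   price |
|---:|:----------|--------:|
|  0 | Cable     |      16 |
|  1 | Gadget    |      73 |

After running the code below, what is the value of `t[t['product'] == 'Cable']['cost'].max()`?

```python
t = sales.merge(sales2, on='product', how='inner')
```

22

merge on 'product' (how='inner') → 4 rows:
   units region product  cost  price
0     18  South   Cable     6     16
1      3  South   Cable    22     16
2     27  North  Gadget    37     73
3     66  South  Gadget    68     73
filter rows where product == 'Cable':
   units region product  cost  price
0     18  South   Cable     6     16
1      3  South   Cable    22     16
Finally, max of column 'cost' = 22.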